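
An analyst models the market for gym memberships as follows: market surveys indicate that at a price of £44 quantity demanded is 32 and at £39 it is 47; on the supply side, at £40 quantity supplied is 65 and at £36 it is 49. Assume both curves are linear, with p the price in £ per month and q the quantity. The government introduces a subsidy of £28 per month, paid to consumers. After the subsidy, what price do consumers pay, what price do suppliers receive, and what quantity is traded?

Demand slope: (47 − 32)/(39 − 44) = -3, so qd = 164 − 3p.
Supply slope: (49 − 65)/(36 − 40) = 4, so qs = 4p − 95.
Without the subsidy, 164 − 3p = 4p − 95 gives 7p = 259, so p* = £37 and q* = 53.
With a per-unit subsidy paid to consumers, each effectively pays p − 28, so demand becomes qd = 164 − 3(p − 28).
Solving gives q = 101 with consumers paying £21 and suppliers receiving £49 (the £28 wedge).

Consumers pay £21; suppliers receive £49; quantity = 101.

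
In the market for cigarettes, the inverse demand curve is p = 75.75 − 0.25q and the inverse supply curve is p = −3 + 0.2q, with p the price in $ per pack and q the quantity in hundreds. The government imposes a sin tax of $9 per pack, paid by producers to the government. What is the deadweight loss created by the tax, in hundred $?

Deadweight loss = $90 hundred.

Inverting to q(p) form: qd = 303 − 4p; qs = 5p + 15.
Without the tax, 303 − 4p = 5p + 15 gives 9p = 288, so p* = $32 and q* = 175.
With the tax collected from producers, supply shifts: qs = 5(p − 9) + 15.
New equilibrium: consumers pay $37, producers receive $28, q = 155. (Wedge: pb − ps = 9.)
Quantity falls by |ΔQ| = |175 − 155| = 20.
DWL = ½ · t · |ΔQ| = ½ · 9 · 20 = $90.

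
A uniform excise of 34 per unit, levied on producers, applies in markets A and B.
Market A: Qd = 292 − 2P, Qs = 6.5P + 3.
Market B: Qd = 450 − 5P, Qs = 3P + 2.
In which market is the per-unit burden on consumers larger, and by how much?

Market A, by 13.25.

Market A: pre-tax P* = 34, Q* = 224; post-tax Q = 172; per-unit burden on consumers = 26.
Market B: pre-tax P* = 56, Q* = 170; post-tax Q = 106.25; per-unit burden on consumers = 12.75.
Difference: 26 vs 12.75 → market A is larger by 13.25.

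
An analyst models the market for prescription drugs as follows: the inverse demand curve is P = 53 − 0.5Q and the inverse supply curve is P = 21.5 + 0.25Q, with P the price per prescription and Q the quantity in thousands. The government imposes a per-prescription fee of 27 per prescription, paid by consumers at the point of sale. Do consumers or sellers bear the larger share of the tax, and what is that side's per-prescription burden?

Rewrite in direct form: Qd = 106 − 2P and Qs = 4P − 86.
Without the tax, 106 − 2P = 4P − 86 gives 6P = 192, so P* = 32 and Q* = 42.
With the tax collected from consumers, demand (in seller-price terms) shifts: Qd = 106 − 2(P + 27).
Solving gives Q = 6 with consumers paying 50 and sellers receiving 23 (the 27 wedge).
Per-prescription burden: consumers 18, sellers 9.
Consumers take the larger share because demand is less price-elastic here (demand slope 2 vs supply slope 4).
The less price-elastic side of the market bears the larger share of a per-unit tax.

Consumers bear the larger share: 18 per prescription.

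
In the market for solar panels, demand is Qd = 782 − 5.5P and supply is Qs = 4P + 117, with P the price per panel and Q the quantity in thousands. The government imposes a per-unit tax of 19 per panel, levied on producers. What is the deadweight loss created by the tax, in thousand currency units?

Before the tax: set 782 − 5.5P = 4P + 117 → P* = 70, Q* = 397.
With the tax collected from producers, supply shifts: Qs = 4(P − 19) + 117.
Solving gives Q = 353 with consumers paying 78 and producers receiving 59 (the 19 wedge).
Quantity falls by |ΔQ| = |397 − 353| = 44.
DWL = ½ · t · |ΔQ| = ½ · 19 · 44 = 418.

Deadweight loss = 418 thousand.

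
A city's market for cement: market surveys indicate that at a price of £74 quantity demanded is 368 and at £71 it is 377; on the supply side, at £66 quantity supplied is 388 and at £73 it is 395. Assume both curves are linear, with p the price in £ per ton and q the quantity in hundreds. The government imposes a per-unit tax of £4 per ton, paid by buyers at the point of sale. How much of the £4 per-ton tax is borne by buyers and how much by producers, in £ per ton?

Buyers bear £1 per ton; producers bear £3 per ton.

Demand slope: (377 − 368)/(71 − 74) = -3, so qd = 590 − 3p.
Supply slope: (395 − 388)/(73 − 66) = 1, so qs = p + 322.
Before the tax: set 590 − 3p = p + 322 → p* = £67, q* = 389.
With the tax collected from buyers, demand (in seller-price terms) shifts: qd = 590 − 3(p + 4).
Solving gives q = 386 with buyers paying £68 and producers receiving £64 (the £4 wedge).
Burden on buyers: £1; on producers: £3. (They sum to £4.)
The less price-elastic side of the market bears the larger share of a per-unit tax.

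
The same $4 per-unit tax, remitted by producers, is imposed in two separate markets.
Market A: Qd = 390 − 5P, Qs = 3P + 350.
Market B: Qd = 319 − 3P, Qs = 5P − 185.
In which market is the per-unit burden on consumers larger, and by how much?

Market A: pre-tax P* = $5, Q* = 365; post-tax Q = 357.5; per-unit burden on consumers = $1.5.
Market B: pre-tax P* = $63, Q* = 130; post-tax Q = 122.5; per-unit burden on consumers = $2.5.
Difference: $1.5 vs $2.5 → market B is larger by $1.

Market B, by $1.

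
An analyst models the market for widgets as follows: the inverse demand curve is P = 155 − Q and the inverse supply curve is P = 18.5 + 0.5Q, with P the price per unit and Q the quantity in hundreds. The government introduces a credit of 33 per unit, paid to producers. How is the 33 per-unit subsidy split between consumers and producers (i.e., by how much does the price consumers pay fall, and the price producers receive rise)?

Rewrite in direct form: Qd = 155 − P and Qs = 2P − 37.
Without the subsidy, 155 − P = 2P − 37 gives 3P = 192, so P* = 64 and Q* = 91.
With a per-unit subsidy paid to producers, each receives P + 33 per unit sold, so supply becomes Qs = 2(P + 33) − 37.
Solving gives Q = 113 with consumers paying 42 and producers receiving 75 (the 33 wedge).
Gain to consumers: 22; to producers: 11. (They sum to 33.)

Consumers gain 22 per unit; producers gain 11 per unit.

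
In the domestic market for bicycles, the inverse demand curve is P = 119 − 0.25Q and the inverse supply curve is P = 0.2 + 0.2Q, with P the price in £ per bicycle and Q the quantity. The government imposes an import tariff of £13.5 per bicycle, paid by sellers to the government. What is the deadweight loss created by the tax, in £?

Deadweight loss = £202.5.

Inverting to Q(P) form: Qd = 476 − 4P; Qs = 5P − 1.
Before the tax: set 476 − 4P = 5P − 1 → P* = £53, Q* = 264.
With the tax collected from sellers, supply shifts: Qs = 5(P − 13.5) − 1.
New equilibrium: buyers pay £60.5, sellers receive £47, Q = 234. (Wedge: Pb − Ps = 13.5.)
Quantity falls by |ΔQ| = |264 − 234| = 30.
DWL = ½ · t · |ΔQ| = ½ · 13.5 · 30 = £202.5.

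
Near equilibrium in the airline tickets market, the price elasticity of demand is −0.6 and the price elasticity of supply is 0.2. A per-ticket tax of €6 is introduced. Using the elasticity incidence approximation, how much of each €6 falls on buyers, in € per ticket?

Incidence ratio: buyers' share ≈ εs / (εs + |εd|) = 0.2 / (0.2 + 0.6) = 0.25.
So buyers bear ≈ 0.25 × €6 = €1.5; producers bear €4.5.

Buyers bear ≈ €1.5 per ticket.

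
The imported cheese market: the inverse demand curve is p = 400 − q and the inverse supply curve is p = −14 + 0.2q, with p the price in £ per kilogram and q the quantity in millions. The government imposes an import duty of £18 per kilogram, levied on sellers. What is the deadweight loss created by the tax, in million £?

Deadweight loss = £135 million.

Rewrite in direct form: qd = 400 − p and qs = 5p + 70.
Before the tax: set 400 − p = 5p + 70 → p* = £55, q* = 345.
With the tax collected from sellers, supply shifts: qs = 5(p − 18) + 70.
Solving gives q = 330 with consumers paying £70 and sellers receiving £52 (the £18 wedge).
Quantity falls by |ΔQ| = |345 − 330| = 15.
DWL = ½ · t · |ΔQ| = ½ · 18 · 15 = £135.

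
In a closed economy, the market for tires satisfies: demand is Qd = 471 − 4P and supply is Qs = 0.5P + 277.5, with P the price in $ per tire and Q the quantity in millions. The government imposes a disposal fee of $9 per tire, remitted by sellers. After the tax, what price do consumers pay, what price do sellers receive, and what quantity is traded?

Before the tax: set 471 − 4P = 0.5P + 277.5 → P* = $43, Q* = 299.
With the tax collected from sellers, supply shifts: Qs = 0.5(P − 9) + 277.5.
Solving gives Q = 295 with consumers paying $44 and sellers receiving $35 (the $9 wedge).

Consumers pay $44; sellers receive $35; quantity = 295.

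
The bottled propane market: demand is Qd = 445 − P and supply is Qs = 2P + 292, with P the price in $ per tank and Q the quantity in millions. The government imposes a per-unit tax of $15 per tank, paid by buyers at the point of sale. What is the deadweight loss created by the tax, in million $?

Before the tax: set 445 − P = 2P + 292 → P* = $51, Q* = 394.
With the tax collected from buyers, demand (in seller-price terms) shifts: Qd = 445 − (P + 15).
Solving gives Q = 384 with buyers paying $61 and suppliers receiving $46 (the $15 wedge).
Quantity falls by |ΔQ| = |394 − 384| = 10.
DWL = ½ · t · |ΔQ| = ½ · 15 · 10 = $75.

Deadweight loss = $75 million.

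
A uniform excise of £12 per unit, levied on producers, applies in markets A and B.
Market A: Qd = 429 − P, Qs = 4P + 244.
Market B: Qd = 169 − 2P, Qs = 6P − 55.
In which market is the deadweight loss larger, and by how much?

Market A: pre-tax P* = £37, Q* = 392; post-tax Q = 382.4; deadweight loss = £57.6.
Market B: pre-tax P* = £28, Q* = 113; post-tax Q = 95; deadweight loss = £108.
Difference: £57.6 vs £108 → market B is larger by £50.4.

Market B, by £50.4.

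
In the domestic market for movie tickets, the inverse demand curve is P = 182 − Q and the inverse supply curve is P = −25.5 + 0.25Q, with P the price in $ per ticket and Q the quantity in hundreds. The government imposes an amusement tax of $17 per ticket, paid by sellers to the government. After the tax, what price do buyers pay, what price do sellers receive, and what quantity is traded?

Inverting to Q(P) form: Qd = 182 − P; Qs = 4P + 102.
Before the tax: set 182 − P = 4P + 102 → P* = $16, Q* = 166.
With the tax collected from sellers, supply shifts: Qs = 4(P − 17) + 102.
New equilibrium: buyers pay $29.6, sellers receive $12.6, Q = 152.4. (Wedge: Pb − Ps = 17.)

Buyers pay $29.6; sellers receive $12.6; quantity = 152.4.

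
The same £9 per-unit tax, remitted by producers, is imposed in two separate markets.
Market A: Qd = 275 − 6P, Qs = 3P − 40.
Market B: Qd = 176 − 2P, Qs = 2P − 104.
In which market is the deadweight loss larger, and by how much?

Market A: pre-tax P* = £35, Q* = 65; post-tax Q = 47; deadweight loss = £81.
Market B: pre-tax P* = £70, Q* = 36; post-tax Q = 27; deadweight loss = £40.5.
Difference: £81 vs £40.5 → market A is larger by £40.5.

Market A, by £40.5.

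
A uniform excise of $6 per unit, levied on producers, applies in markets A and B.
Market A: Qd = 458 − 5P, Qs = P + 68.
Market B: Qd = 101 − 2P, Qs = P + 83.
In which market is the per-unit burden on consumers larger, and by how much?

Market A: pre-tax P* = $65, Q* = 133; post-tax Q = 128; per-unit burden on consumers = $1.
Market B: pre-tax P* = $6, Q* = 89; post-tax Q = 85; per-unit burden on consumers = $2.
Difference: $1 vs $2 → market B is larger by $1.

Market B, by $1.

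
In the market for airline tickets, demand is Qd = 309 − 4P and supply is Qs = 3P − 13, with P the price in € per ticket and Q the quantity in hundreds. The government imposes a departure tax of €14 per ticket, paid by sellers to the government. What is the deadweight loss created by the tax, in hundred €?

Deadweight loss = €168 hundred.

Without the tax, 309 − 4P = 3P − 13 gives 7P = 322, so P* = €46 and Q* = 125.
With the tax collected from sellers, supply shifts: Qs = 3(P − 14) − 13.
New equilibrium: consumers pay €52, sellers receive €38, Q = 101. (Wedge: Pb − Ps = 14.)
Quantity falls by |ΔQ| = |125 − 101| = 24.
DWL = ½ · t · |ΔQ| = ½ · 14 · 24 = €168.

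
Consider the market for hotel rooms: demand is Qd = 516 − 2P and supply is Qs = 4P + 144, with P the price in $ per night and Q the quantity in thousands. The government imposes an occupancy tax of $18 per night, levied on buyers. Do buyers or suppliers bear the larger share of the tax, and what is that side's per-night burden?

Buyers bear the larger share: $12 per night.

Before the tax: set 516 − 2P = 4P + 144 → P* = $62, Q* = 392.
With the tax collected from buyers, demand (in seller-price terms) shifts: Qd = 516 − 2(P + 18).
Solving gives Q = 368 with buyers paying $74 and suppliers receiving $56 (the $18 wedge).
Per-night burden: buyers $12, suppliers $6.
Buyers take the larger share because demand is less price-elastic here (demand slope 2 vs supply slope 4).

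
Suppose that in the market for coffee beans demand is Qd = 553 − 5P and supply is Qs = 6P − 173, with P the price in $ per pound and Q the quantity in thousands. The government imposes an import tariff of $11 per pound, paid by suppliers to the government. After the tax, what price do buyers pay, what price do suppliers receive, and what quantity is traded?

Before the tax: set 553 − 5P = 6P − 173 → P* = $66, Q* = 223.
With the tax collected from suppliers, supply shifts: Qs = 6(P − 11) − 173.
New equilibrium: buyers pay $72, suppliers receive $61, Q = 193. (Wedge: Pb − Ps = 11.)

Buyers pay $72; suppliers receive $61; quantity = 193.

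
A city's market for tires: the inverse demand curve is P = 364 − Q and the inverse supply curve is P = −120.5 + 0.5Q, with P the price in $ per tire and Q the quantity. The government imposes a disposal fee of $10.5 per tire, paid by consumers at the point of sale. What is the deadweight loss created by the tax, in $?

Inverting to Q(P) form: Qd = 364 − P; Qs = 2P + 241.
Before the tax: set 364 − P = 2P + 241 → P* = $41, Q* = 323.
With the tax collected from consumers, demand (in seller-price terms) shifts: Qd = 364 − (P + 10.5).
New equilibrium: consumers pay $48, suppliers receive $37.5, Q = 316. (Wedge: Pb − Ps = 10.5.)
Quantity falls by |ΔQ| = |323 − 316| = 7.
DWL = ½ · t · |ΔQ| = ½ · 10.5 · 7 = $36.75.

Deadweight loss = $36.75.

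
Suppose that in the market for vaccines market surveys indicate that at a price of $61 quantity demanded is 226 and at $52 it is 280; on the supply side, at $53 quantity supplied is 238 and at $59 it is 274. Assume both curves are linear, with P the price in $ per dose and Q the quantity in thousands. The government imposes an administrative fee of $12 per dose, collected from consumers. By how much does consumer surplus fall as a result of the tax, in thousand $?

Consumer surplus falls by $1428 thousand.

Demand slope: (280 − 226)/(52 − 61) = -6, so Qd = 592 − 6P.
Supply slope: (274 − 238)/(59 − 53) = 6, so Qs = 6P − 80.
Without the tax, 592 − 6P = 6P − 80 gives 12P = 672, so P* = $56 and Q* = 256.
With the tax collected from consumers, demand (in seller-price terms) shifts: Qd = 592 − 6(P + 12).
New equilibrium: consumers pay $62, sellers receive $50, Q = 220. (Wedge: Pb − Ps = 12.)
ΔCS is the trapezoid between Q = 220 and Q = 256 of height $6: ½ · (256 + 220) · 6 = $1428.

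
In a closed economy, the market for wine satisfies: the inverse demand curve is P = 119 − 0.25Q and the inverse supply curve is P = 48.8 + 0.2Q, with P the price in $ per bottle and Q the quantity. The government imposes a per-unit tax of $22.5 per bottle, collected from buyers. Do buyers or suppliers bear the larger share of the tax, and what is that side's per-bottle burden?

Buyers bear the larger share: $12.5 per bottle.

Rewrite in direct form: Qd = 476 − 4P and Qs = 5P − 244.
Before the tax: set 476 − 4P = 5P − 244 → P* = $80, Q* = 156.
With the tax collected from buyers, demand (in seller-price terms) shifts: Qd = 476 − 4(P + 22.5).
Solving gives Q = 106 with buyers paying $92.5 and suppliers receiving $70 (the $22.5 wedge).
Per-bottle burden: buyers $12.5, suppliers $10.
Buyers take the larger share because demand is less price-elastic here (demand slope 4 vs supply slope 5).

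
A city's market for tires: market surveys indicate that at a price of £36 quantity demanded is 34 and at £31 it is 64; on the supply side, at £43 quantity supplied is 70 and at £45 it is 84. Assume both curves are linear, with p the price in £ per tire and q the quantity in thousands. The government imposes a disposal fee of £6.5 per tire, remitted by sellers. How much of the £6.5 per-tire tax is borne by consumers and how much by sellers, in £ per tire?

Consumers bear £3.5 per tire; sellers bear £3 per tire.

Demand slope: (64 − 34)/(31 − 36) = -6, so qd = 250 − 6p.
Supply slope: (84 − 70)/(45 − 43) = 7, so qs = 7p − 231.
Without the tax, 250 − 6p = 7p − 231 gives 13p = 481, so p* = £37 and q* = 28.
With the tax collected from sellers, supply shifts: qs = 7(p − 6.5) − 231.
New equilibrium: consumers pay £40.5, sellers receive £34, q = 7. (Wedge: pb − ps = 6.5.)
Burden on consumers: £3.5; on sellers: £3. (They sum to £6.5.)
The less price-elastic side of the market bears the larger share of a per-unit tax.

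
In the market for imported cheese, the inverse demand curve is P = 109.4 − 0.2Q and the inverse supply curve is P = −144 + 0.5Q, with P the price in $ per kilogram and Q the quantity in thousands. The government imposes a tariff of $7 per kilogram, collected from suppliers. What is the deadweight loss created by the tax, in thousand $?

Deadweight loss = $35 thousand.

Inverting to Q(P) form: Qd = 547 − 5P; Qs = 2P + 288.
Without the tax, 547 − 5P = 2P + 288 gives 7P = 259, so P* = $37 and Q* = 362.
With the tax collected from suppliers, supply shifts: Qs = 2(P − 7) + 288.
Solving gives Q = 352 with consumers paying $39 and suppliers receiving $32 (the $7 wedge).
Quantity falls by |ΔQ| = |362 − 352| = 10.
DWL = ½ · t · |ΔQ| = ½ · 7 · 10 = $35.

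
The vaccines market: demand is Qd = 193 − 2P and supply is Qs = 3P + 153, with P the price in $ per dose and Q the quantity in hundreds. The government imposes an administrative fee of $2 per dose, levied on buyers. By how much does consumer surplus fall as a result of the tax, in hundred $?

Before the tax: set 193 − 2P = 3P + 153 → P* = $8, Q* = 177.
With the tax collected from buyers, demand (in seller-price terms) shifts: Qd = 193 − 2(P + 2).
New equilibrium: buyers pay $9.2, suppliers receive $7.2, Q = 174.6. (Wedge: Pb − Ps = 2.)
ΔCS is the trapezoid between Q = 174.6 and Q = 177 of height $1.2: ½ · (177 + 174.6) · 1.2 = $210.96.

Consumer surplus falls by $210.96 hundred.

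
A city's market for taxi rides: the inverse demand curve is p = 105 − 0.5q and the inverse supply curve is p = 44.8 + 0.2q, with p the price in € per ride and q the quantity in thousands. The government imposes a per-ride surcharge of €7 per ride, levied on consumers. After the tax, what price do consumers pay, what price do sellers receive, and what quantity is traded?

Rewrite in direct form: qd = 210 − 2p and qs = 5p − 224.
Before the tax: set 210 − 2p = 5p − 224 → p* = €62, q* = 86.
With the tax collected from consumers, demand (in seller-price terms) shifts: qd = 210 − 2(p + 7).
New equilibrium: consumers pay €67, sellers receive €60, q = 76. (Wedge: pb − ps = 7.)

Consumers pay €67; sellers receive €60; quantity = 76.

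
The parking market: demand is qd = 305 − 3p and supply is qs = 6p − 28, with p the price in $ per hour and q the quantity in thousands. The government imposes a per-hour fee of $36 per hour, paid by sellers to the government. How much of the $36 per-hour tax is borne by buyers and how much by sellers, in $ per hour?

Without the tax, 305 − 3p = 6p − 28 gives 9p = 333, so p* = $37 and q* = 194.
With the tax collected from sellers, supply shifts: qs = 6(p − 36) − 28.
Solving gives q = 122 with buyers paying $61 and sellers receiving $25 (the $36 wedge).
Burden on buyers: $24; on sellers: $12. (They sum to $36.)

Buyers bear $24 per hour; sellers bear $12 per hour.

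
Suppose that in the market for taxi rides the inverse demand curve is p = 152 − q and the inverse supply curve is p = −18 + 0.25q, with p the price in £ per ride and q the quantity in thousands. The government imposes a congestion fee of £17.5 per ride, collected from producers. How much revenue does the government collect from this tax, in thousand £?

Rewrite in direct form: qd = 152 − p and qs = 4p + 72.
Without the tax, 152 − p = 4p + 72 gives 5p = 80, so p* = £16 and q* = 136.
With the tax collected from producers, supply shifts: qs = 4(p − 17.5) + 72.
New equilibrium: buyers pay £30, producers receive £12.5, q = 122. (Wedge: pb − ps = 17.5.)
Revenue = t · Q = 17.5 · 122 = £2135.

Tax revenue = £2135 thousand.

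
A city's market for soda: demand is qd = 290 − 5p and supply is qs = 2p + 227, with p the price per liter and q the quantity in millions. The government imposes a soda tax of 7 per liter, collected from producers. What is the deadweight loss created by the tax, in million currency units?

Deadweight loss = 35 million.

Before the tax: set 290 − 5p = 2p + 227 → p* = 9, q* = 245.
With the tax collected from producers, supply shifts: qs = 2(p − 7) + 227.
New equilibrium: buyers pay 11, producers receive 4, q = 235. (Wedge: pb − ps = 7.)
Quantity falls by |ΔQ| = |245 − 235| = 10.
DWL = ½ · t · |ΔQ| = ½ · 7 · 10 = 35.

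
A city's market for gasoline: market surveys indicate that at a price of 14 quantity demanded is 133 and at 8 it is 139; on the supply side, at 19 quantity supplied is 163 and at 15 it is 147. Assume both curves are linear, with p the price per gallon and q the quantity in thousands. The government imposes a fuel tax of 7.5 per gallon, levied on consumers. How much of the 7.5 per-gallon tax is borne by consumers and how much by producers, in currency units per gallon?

Demand slope: (139 − 133)/(8 − 14) = -1, so qd = 147 − p.
Supply slope: (147 − 163)/(15 − 19) = 4, so qs = 4p + 87.
Before the tax: set 147 − p = 4p + 87 → p* = 12, q* = 135.
With the tax collected from consumers, demand (in seller-price terms) shifts: qd = 147 − (p + 7.5).
New equilibrium: consumers pay 18, producers receive 10.5, q = 129. (Wedge: pb − ps = 7.5.)
Burden on consumers: 6; on producers: 1.5. (They sum to 7.5.)
The less price-elastic side of the market bears the larger share of a per-unit tax.

Consumers bear 6 per gallon; producers bear 1.5 per gallon.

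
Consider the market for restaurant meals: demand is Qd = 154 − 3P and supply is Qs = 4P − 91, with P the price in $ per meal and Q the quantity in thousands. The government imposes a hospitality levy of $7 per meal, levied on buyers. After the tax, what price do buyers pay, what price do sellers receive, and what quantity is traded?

Before the tax: set 154 − 3P = 4P − 91 → P* = $35, Q* = 49.
With the tax collected from buyers, demand (in seller-price terms) shifts: Qd = 154 − 3(P + 7).
Solving gives Q = 37 with buyers paying $39 and sellers receiving $32 (the $7 wedge).
The less price-elastic side of the market bears the larger share of a per-unit tax.

Buyers pay $39; sellers receive $32; quantity = 37.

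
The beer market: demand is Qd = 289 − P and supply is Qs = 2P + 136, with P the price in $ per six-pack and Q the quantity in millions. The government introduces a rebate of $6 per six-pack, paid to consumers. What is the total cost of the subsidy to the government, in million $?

Before the subsidy: set 289 − P = 2P + 136 → P* = $51, Q* = 238.
With a per-unit subsidy paid to consumers, each effectively pays P − 6, so demand becomes Qd = 289 − (P − 6).
New equilibrium: consumers pay $47, producers receive $53, Q = 242. (Wedge: Pb − Ps = −6.)
Outlay = t · Q = 6 · 242 = $1452.

Government outlay = $1452 million.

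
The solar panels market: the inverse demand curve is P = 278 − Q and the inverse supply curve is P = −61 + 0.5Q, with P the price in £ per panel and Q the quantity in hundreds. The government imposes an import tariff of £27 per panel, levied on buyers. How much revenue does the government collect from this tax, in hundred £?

Tax revenue = £5616 hundred.

Inverting to Q(P) form: Qd = 278 − P; Qs = 2P + 122.
Without the tax, 278 − P = 2P + 122 gives 3P = 156, so P* = £52 and Q* = 226.
With the tax collected from buyers, demand (in seller-price terms) shifts: Qd = 278 − (P + 27).
New equilibrium: buyers pay £70, suppliers receive £43, Q = 208. (Wedge: Pb − Ps = 27.)
Revenue = t · Q = 27 · 208 = £5616.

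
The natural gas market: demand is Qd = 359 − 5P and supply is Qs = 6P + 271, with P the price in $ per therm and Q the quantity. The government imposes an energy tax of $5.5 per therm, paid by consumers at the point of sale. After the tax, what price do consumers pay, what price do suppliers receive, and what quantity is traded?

Before the tax: set 359 − 5P = 6P + 271 → P* = $8, Q* = 319.
With the tax collected from consumers, demand (in seller-price terms) shifts: Qd = 359 − 5(P + 5.5).
New equilibrium: consumers pay $11, suppliers receive $5.5, Q = 304. (Wedge: Pb − Ps = 5.5.)
The less price-elastic side of the market bears the larger share of a per-unit tax.

Consumers pay $11; suppliers receive $5.5; quantity = 304.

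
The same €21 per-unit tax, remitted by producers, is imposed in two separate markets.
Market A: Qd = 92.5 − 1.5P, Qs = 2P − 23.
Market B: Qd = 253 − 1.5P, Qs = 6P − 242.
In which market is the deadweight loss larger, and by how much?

Market A: pre-tax P* = €33, Q* = 43; post-tax Q = 25; deadweight loss = €189.
Market B: pre-tax P* = €66, Q* = 154; post-tax Q = 128.8; deadweight loss = €264.6.
Difference: €189 vs €264.6 → market B is larger by €75.6.

Market B, by €75.6.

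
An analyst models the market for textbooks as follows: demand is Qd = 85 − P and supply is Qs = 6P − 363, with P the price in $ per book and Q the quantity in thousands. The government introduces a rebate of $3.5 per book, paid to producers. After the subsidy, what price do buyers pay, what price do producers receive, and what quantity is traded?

Without the subsidy, 85 − P = 6P − 363 gives 7P = 448, so P* = $64 and Q* = 21.
With a per-unit subsidy paid to producers, each receives P + 3.5 per unit sold, so supply becomes Qs = 6(P + 3.5) − 363.
Solving gives Q = 24 with buyers paying $61 and producers receiving $64.5 (the $3.5 wedge).

Buyers pay $61; producers receive $64.5; quantity = 24.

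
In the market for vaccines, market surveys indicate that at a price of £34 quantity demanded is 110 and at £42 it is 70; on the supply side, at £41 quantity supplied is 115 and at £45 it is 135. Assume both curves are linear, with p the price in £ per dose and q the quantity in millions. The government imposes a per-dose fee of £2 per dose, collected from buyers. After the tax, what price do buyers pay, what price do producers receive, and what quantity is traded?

Demand slope: (70 − 110)/(42 − 34) = -5, so qd = 280 − 5p.
Supply slope: (135 − 115)/(45 − 41) = 5, so qs = 5p − 90.
Without the tax, 280 − 5p = 5p − 90 gives 10p = 370, so p* = £37 and q* = 95.
With the tax collected from buyers, demand (in seller-price terms) shifts: qd = 280 − 5(p + 2).
Solving gives q = 90 with buyers paying £38 and producers receiving £36 (the £2 wedge).

Buyers pay £38; producers receive £36; quantity = 90.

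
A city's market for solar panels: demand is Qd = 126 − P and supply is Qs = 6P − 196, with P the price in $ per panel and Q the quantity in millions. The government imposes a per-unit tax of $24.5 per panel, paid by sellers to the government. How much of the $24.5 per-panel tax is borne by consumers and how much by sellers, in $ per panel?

Consumers bear $21 per panel; sellers bear $3.5 per panel.

Without the tax, 126 − P = 6P − 196 gives 7P = 322, so P* = $46 and Q* = 80.
With the tax collected from sellers, supply shifts: Qs = 6(P − 24.5) − 196.
New equilibrium: consumers pay $67, sellers receive $42.5, Q = 59. (Wedge: Pb − Ps = 24.5.)
Burden on consumers: $21; on sellers: $3.5. (They sum to $24.5.)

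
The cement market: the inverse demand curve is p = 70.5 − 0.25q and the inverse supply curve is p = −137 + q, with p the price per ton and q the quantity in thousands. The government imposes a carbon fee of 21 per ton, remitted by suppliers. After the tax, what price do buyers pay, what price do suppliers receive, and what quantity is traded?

Rewrite in direct form: qd = 282 − 4p and qs = p + 137.
Without the tax, 282 − 4p = p + 137 gives 5p = 145, so p* = 29 and q* = 166.
With the tax collected from suppliers, supply shifts: qs = (p − 21) + 137.
New equilibrium: buyers pay 33.2, suppliers receive 12.2, q = 149.2. (Wedge: pb − ps = 21.)
The less price-elastic side of the market bears the larger share of a per-unit tax.

Buyers pay 33.2; suppliers receive 12.2; quantity = 149.2.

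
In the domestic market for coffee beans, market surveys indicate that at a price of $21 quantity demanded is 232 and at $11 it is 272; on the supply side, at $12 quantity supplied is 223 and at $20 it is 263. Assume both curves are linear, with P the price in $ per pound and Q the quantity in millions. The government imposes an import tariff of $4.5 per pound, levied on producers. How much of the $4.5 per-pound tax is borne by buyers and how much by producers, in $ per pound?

Buyers bear $2.5 per pound; producers bear $2 per pound.

Demand slope: (272 − 232)/(11 − 21) = -4, so Qd = 316 − 4P.
Supply slope: (263 − 223)/(20 − 12) = 5, so Qs = 5P + 163.
Without the tax, 316 − 4P = 5P + 163 gives 9P = 153, so P* = $17 and Q* = 248.
With the tax collected from producers, supply shifts: Qs = 5(P − 4.5) + 163.
New equilibrium: buyers pay $19.5, producers receive $15, Q = 238. (Wedge: Pb − Ps = 4.5.)
Burden on buyers: $2.5; on producers: $2. (They sum to $4.5.)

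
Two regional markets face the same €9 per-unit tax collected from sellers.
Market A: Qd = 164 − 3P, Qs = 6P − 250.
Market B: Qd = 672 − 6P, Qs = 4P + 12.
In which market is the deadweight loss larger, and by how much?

Market B, by €16.2.

Market A: pre-tax P* = €46, Q* = 26; post-tax Q = 8; deadweight loss = €81.
Market B: pre-tax P* = €66, Q* = 276; post-tax Q = 254.4; deadweight loss = €97.2.
Difference: €81 vs €97.2 → market B is larger by €16.2.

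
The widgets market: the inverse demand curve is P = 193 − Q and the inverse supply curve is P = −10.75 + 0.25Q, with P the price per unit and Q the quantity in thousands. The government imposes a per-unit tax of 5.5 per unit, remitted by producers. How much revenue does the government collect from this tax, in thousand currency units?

Tax revenue = 872.3 thousand.

Inverting to Q(P) form: Qd = 193 − P; Qs = 4P + 43.
Without the tax, 193 − P = 4P + 43 gives 5P = 150, so P* = 30 and Q* = 163.
With the tax collected from producers, supply shifts: Qs = 4(P − 5.5) + 43.
Solving gives Q = 158.6 with consumers paying 34.4 and producers receiving 28.9 (the 5.5 wedge).
Revenue = t · Q = 5.5 · 158.6 = 872.3.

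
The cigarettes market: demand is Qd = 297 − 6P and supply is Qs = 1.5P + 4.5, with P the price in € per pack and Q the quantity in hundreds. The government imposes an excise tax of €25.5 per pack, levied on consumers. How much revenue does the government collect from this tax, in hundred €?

Tax revenue = €826.2 hundred.

Before the tax: set 297 − 6P = 1.5P + 4.5 → P* = €39, Q* = 63.
With the tax collected from consumers, demand (in seller-price terms) shifts: Qd = 297 − 6(P + 25.5).
New equilibrium: consumers pay €44.1, producers receive €18.6, Q = 32.4. (Wedge: Pb − Ps = 25.5.)
Revenue = t · Q = 25.5 · 32.4 = €826.2.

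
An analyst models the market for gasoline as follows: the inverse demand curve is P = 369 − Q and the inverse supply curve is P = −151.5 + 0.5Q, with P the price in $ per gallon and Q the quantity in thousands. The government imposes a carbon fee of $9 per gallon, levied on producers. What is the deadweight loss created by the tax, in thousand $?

Deadweight loss = $27 thousand.

Inverting to Q(P) form: Qd = 369 − P; Qs = 2P + 303.
Before the tax: set 369 − P = 2P + 303 → P* = $22, Q* = 347.
With the tax collected from producers, supply shifts: Qs = 2(P − 9) + 303.
New equilibrium: buyers pay $28, producers receive $19, Q = 341. (Wedge: Pb − Ps = 9.)
Quantity falls by |ΔQ| = |347 − 341| = 6.
DWL = ½ · t · |ΔQ| = ½ · 9 · 6 = $27.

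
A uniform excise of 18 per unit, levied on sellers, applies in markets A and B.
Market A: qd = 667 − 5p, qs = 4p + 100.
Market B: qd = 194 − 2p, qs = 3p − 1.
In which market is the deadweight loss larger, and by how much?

Market A: pre-tax p* = 63, q* = 352; post-tax q = 312; deadweight loss = 360.
Market B: pre-tax p* = 39, q* = 116; post-tax q = 94.4; deadweight loss = 194.4.
Difference: 360 vs 194.4 → market A is larger by 165.6.

Market A, by 165.6.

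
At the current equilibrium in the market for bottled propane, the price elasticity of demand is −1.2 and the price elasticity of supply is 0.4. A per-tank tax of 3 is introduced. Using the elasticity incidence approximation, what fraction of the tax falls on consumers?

Incidence ratio: consumers' share ≈ εs / (εs + |εd|) = 0.4 / (0.4 + 1.2) = 0.25.
Supply is the less elastic side, so consumers bear the smaller share.

Consumers' share ≈ 0.25.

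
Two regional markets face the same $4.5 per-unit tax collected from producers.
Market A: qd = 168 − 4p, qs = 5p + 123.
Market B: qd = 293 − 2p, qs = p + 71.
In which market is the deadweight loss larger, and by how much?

Market A, by $15.75.

Market A: pre-tax p* = $5, q* = 148; post-tax q = 138; deadweight loss = $22.5.
Market B: pre-tax p* = $74, q* = 145; post-tax q = 142; deadweight loss = $6.75.
Difference: $22.5 vs $6.75 → market A is larger by $15.75.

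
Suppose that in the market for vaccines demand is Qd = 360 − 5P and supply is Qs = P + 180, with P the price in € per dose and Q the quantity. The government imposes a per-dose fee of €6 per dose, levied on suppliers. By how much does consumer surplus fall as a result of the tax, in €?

Without the tax, 360 − 5P = P + 180 gives 6P = 180, so P* = €30 and Q* = 210.
With the tax collected from suppliers, supply shifts: Qs = (P − 6) + 180.
New equilibrium: consumers pay €31, suppliers receive €25, Q = 205. (Wedge: Pb − Ps = 6.)
ΔCS is the trapezoid between Q = 205 and Q = 210 of height €1: ½ · (210 + 205) · 1 = €207.5.

Consumer surplus falls by €207.5.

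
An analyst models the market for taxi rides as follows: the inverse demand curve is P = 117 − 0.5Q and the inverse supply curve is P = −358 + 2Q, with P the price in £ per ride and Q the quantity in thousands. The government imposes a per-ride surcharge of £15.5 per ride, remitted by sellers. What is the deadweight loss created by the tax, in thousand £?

Inverting to Q(P) form: Qd = 234 − 2P; Qs = 0.5P + 179.
Before the tax: set 234 − 2P = 0.5P + 179 → P* = £22, Q* = 190.
With the tax collected from sellers, supply shifts: Qs = 0.5(P − 15.5) + 179.
Solving gives Q = 183.8 with buyers paying £25.1 and sellers receiving £9.6 (the £15.5 wedge).
Quantity falls by |ΔQ| = |190 − 183.8| = 6.2.
DWL = ½ · t · |ΔQ| = ½ · 15.5 · 6.2 = £48.05.

Deadweight loss = £48.05 thousand.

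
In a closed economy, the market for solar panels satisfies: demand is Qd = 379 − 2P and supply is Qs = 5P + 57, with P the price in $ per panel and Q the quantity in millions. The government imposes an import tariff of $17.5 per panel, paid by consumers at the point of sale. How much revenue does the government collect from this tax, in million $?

Before the tax: set 379 − 2P = 5P + 57 → P* = $46, Q* = 287.
With the tax collected from consumers, demand (in seller-price terms) shifts: Qd = 379 − 2(P + 17.5).
New equilibrium: consumers pay $58.5, producers receive $41, Q = 262. (Wedge: Pb − Ps = 17.5.)
Revenue = t · Q = 17.5 · 262 = $4585.

Tax revenue = $4585 million.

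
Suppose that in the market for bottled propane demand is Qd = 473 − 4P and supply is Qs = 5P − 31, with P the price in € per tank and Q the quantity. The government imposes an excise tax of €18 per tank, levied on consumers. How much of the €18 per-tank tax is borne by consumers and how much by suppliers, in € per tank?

Consumers bear €10 per tank; suppliers bear €8 per tank.

Without the tax, 473 − 4P = 5P − 31 gives 9P = 504, so P* = €56 and Q* = 249.
With the tax collected from consumers, demand (in seller-price terms) shifts: Qd = 473 − 4(P + 18).
New equilibrium: consumers pay €66, suppliers receive €48, Q = 209. (Wedge: Pb − Ps = 18.)
Burden on consumers: €10; on suppliers: €8. (They sum to €18.)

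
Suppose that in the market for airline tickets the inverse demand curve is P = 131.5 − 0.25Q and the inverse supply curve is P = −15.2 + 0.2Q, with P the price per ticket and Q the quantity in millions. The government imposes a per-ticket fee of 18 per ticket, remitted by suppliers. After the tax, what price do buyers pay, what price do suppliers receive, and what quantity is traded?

Buyers pay 60; suppliers receive 42; quantity = 286.

Inverting to Q(P) form: Qd = 526 − 4P; Qs = 5P + 76.
Before the tax: set 526 − 4P = 5P + 76 → P* = 50, Q* = 326.
With the tax collected from suppliers, supply shifts: Qs = 5(P − 18) + 76.
New equilibrium: buyers pay 60, suppliers receive 42, Q = 286. (Wedge: Pb − Ps = 18.)
The less price-elastic side of the market bears the larger share of a per-unit tax.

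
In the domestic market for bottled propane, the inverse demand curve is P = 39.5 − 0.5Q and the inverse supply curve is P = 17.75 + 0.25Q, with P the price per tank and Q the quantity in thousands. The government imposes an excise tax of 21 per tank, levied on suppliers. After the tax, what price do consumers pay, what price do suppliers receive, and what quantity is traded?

Rewrite in direct form: Qd = 79 − 2P and Qs = 4P − 71.
Before the tax: set 79 − 2P = 4P − 71 → P* = 25, Q* = 29.
With the tax collected from suppliers, supply shifts: Qs = 4(P − 21) − 71.
Solving gives Q = 1 with consumers paying 39 and suppliers receiving 18 (the 21 wedge).

Consumers pay 39; suppliers receive 18; quantity = 1.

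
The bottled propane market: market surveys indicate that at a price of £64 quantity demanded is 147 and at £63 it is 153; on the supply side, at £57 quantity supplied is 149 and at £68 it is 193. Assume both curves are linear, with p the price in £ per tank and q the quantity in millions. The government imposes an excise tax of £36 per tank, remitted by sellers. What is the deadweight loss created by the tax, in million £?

Deadweight loss = £1555.2 million.

Demand slope: (153 − 147)/(63 − 64) = -6, so qd = 531 − 6p.
Supply slope: (193 − 149)/(68 − 57) = 4, so qs = 4p − 79.
Before the tax: set 531 − 6p = 4p − 79 → p* = £61, q* = 165.
With the tax collected from sellers, supply shifts: qs = 4(p − 36) − 79.
Solving gives q = 78.6 with consumers paying £75.4 and sellers receiving £39.4 (the £36 wedge).
Quantity falls by |ΔQ| = |165 − 78.6| = 86.4.
DWL = ½ · t · |ΔQ| = ½ · 36 · 86.4 = £1555.2.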